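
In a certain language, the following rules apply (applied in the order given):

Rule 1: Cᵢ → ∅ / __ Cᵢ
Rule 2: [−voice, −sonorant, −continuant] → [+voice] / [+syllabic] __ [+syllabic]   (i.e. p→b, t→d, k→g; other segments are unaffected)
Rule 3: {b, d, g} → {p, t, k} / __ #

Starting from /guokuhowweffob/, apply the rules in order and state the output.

Rule 1 (degemination): /ww/ is a geminate; the first /w/ deletes. /ff/ is a geminate; the first /f/ deletes. /guokuhowweffob/ → guokuhowefob.
Rule 2 (intervocalic voicing): /k/ is a voiceless stop between vowels /o/ and /u/, so it voices to [g]. /guokuhowefob/ → guoguhowefob.
Rule 3 (final devoicing): /b/ is a voiced stop in word-final position, so it devoices to [p]. /guoguhowefob/ → guoguhowefop.

guoguhowefop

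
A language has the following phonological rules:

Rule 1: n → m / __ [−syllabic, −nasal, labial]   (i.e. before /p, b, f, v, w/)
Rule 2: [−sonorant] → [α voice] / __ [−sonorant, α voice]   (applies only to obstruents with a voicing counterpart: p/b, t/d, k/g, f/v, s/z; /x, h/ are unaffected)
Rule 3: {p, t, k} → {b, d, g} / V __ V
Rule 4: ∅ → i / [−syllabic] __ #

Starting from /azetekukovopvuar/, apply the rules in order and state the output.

Rule 1 (nasal place assimilation): no segment meets the environment; /azetekukovopvuar/ is unchanged.
Rule 2 (regressive voicing assimilation): /p/ precedes the voiced obstruent /v/, so it voices to [b] by assimilation. /azetekukovopvuar/ → azetekukovobvuar.
Rule 3 (intervocalic voicing): /t/ is a voiceless stop between vowels /e/ and /e/, so it voices to [d]. /k/ is a voiceless stop between vowels /e/ and /u/, so it voices to [g]. /k/ is a voiceless stop between vowels /u/ and /o/, so it voices to [g]. /azetekukovobvuar/ → azedegugovobvuar.
Rule 4 (final i-epenthesis): the form ends in the consonant /r/, so [i] is inserted word-finally. /azedegugovobvuar/ → azedegugovobvuari.

azedegugovobvuari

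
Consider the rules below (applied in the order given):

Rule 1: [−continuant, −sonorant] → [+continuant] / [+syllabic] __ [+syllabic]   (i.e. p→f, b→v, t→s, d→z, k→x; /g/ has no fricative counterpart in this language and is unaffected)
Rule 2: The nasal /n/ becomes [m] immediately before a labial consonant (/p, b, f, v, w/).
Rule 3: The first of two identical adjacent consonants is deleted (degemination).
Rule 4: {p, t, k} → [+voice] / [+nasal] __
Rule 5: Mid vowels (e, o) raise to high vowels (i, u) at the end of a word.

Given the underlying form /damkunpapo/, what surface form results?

Rule 1 (intervocalic spirantization): /p/ is a stop between vowels /a/ and /o/, so it spirantizes to the fricative [f]. /damkunpapo/ → damkunpafo.
Rule 2 (nasal place assimilation): /n/ precedes the labial consonant /p/, so it assimilates in place to [m]. /damkunpafo/ → damkumpafo.
Rule 3 (degemination): no segment meets the environment; /damkumpafo/ is unchanged.
Rule 4 (post-nasal voicing): /k/ is a voiceless stop immediately after the nasal /m/, so it voices to [g]. /p/ is a voiceless stop immediately after the nasal /m/, so it voices to [b]. /damkumpafo/ → damgumbafo.
Rule 5 (final vowel raising): /o/ is a mid vowel in word-final position, so it raises to [u]. /damgumbafo/ → damgumbafu.

damgumbafu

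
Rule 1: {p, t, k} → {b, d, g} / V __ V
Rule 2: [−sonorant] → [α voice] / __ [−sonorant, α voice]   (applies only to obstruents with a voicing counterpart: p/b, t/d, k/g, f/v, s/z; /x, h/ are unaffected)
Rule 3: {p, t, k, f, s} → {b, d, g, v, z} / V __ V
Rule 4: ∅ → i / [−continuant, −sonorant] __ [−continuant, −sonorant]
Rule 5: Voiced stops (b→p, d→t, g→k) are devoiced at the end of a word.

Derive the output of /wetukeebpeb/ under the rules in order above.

wedugeepipep

Rule 1 (intervocalic voicing): /t/ is a voiceless stop between vowels /e/ and /u/, so it voices to [d]. /k/ is a voiceless stop between vowels /u/ and /e/, so it voices to [g]. /wetukeebpeb/ → wedugeebpeb.
Rule 2 (regressive voicing assimilation): /b/ precedes the voiceless obstruent /p/, so it devoices to [p] by assimilation. /wedugeebpeb/ → wedugeeppeb.
Rule 3 (intervocalic voicing): no segment meets the environment; /wedugeeppeb/ is unchanged.
Rule 4 (stop-cluster i-epenthesis): /p/ and /p/ form a stop–stop cluster, so [i] is inserted between them. /wedugeeppeb/ → wedugeepipeb.
Rule 5 (final devoicing): /b/ is a voiced stop in word-final position, so it devoices to [p]. /wedugeepipeb/ → wedugeepipep.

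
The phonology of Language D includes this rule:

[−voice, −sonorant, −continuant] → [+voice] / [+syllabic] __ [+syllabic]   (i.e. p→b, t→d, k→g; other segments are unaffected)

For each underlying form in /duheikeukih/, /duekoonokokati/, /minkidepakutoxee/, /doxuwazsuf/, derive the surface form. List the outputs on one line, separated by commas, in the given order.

/duheikeukih/: /k/ is a voiceless stop between vowels /i/ and /e/, so it voices to [g]. /k/ is a voiceless stop between vowels /u/ and /i/, so it voices to [g]. → [duheigeugih].
/duekoonokokati/: /k/ is a voiceless stop between vowels /e/ and /o/, so it voices to [g]. /k/ is a voiceless stop between vowels /o/ and /o/, so it voices to [g]. /k/ is a voiceless stop between vowels /o/ and /a/, so it voices to [g]. /t/ is a voiceless stop between vowels /a/ and /i/, so it voices to [d]. → [duegoonogogadi].
/minkidepakutoxee/: /p/ is a voiceless stop between vowels /e/ and /a/, so it voices to [b]. /k/ is a voiceless stop between vowels /a/ and /u/, so it voices to [g]. /t/ is a voiceless stop between vowels /u/ and /o/, so it voices to [d]. → [minkidebagudoxee].
/doxuwazsuf/: the rule's environment is not met; surfaces unchanged as [doxuwazsuf].

duheigeugih, duegoonogogadi, minkidebagudoxee, doxuwazsuf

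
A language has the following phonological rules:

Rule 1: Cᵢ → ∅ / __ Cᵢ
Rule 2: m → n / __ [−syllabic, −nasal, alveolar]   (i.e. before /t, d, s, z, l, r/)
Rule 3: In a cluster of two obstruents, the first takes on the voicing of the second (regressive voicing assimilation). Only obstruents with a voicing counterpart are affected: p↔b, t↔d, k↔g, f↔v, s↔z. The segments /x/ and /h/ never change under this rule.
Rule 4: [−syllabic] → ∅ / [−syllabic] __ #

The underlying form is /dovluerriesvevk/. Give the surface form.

dovlueriezvef

Rule 1 (degemination): /rr/ is a geminate; the first /r/ deletes. /dovluerriesvevk/ → dovlueriesvevk.
Rule 2 (nasal place assimilation): no segment meets the environment; /dovlueriesvevk/ is unchanged.
Rule 3 (regressive voicing assimilation): /s/ precedes the voiced obstruent /v/, so it voices to [z] by assimilation. /v/ precedes the voiceless obstruent /k/, so it devoices to [f] by assimilation. /dovlueriesvevk/ → dovlueriezvefk.
Rule 4 (final cluster simplification): /k/ is the second consonant of a word-final cluster /fk/, so it deletes. /dovlueriezvefk/ → dovlueriezvef.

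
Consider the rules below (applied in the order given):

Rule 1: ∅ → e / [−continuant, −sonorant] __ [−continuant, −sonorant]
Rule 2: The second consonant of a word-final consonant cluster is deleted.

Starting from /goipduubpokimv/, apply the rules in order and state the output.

Rule 1 (stop-cluster e-epenthesis): /p/ and /d/ form a stop–stop cluster, so [e] is inserted between them. /b/ and /p/ form a stop–stop cluster, so [e] is inserted between them. /goipduubpokimv/ → goipeduubepokimv.
Rule 2 (final cluster simplification): /v/ is the second consonant of a word-final cluster /mv/, so it deletes. /goipeduubepokimv/ → goipeduubepokim.

goipeduubepokim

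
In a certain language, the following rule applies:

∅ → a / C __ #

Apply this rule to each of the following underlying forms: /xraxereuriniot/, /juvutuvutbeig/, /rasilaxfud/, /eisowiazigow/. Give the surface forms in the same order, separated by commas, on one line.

xraxereuriniota, juvutuvutbeiga, rasilaxfuda, eisowiazigowa

/xraxereuriniot/: the form ends in the consonant /t/, so [a] is inserted word-finally. → [xraxereuriniota].
/juvutuvutbeig/: the form ends in the consonant /g/, so [a] is inserted word-finally. → [juvutuvutbeiga].
/rasilaxfud/: the form ends in the consonant /d/, so [a] is inserted word-finally. → [rasilaxfuda].
/eisowiazigow/: the form ends in the consonant /w/, so [a] is inserted word-finally. → [eisowiazigowa].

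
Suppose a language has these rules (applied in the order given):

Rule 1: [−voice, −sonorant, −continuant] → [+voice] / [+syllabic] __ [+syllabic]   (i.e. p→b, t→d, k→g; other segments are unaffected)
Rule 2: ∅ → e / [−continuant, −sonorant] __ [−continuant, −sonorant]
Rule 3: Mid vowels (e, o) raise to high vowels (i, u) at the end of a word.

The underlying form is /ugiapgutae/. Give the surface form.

Rule 1 (intervocalic voicing): /t/ is a voiceless stop between vowels /u/ and /a/, so it voices to [d]. /ugiapgutae/ → ugiapgudae.
Rule 2 (stop-cluster e-epenthesis): /p/ and /g/ form a stop–stop cluster, so [e] is inserted between them. /ugiapgudae/ → ugiapegudae.
Rule 3 (final vowel raising): /e/ is a mid vowel in word-final position, so it raises to [i]. /ugiapegudae/ → ugiapegudai.

ugiapegudai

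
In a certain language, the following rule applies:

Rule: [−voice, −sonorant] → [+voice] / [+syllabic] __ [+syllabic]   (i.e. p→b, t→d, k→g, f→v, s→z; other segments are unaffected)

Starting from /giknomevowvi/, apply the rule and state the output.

giknomevowvi

No segment of /giknomevowvi/ meets the structural description of the rule, so the form surfaces unchanged.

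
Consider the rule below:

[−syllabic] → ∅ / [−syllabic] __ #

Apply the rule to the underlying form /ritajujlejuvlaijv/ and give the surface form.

ritajujlejuvlaij

/v/ is the second consonant of a word-final cluster /jv/, so it deletes.
Surface form: [ritajujlejuvlaij].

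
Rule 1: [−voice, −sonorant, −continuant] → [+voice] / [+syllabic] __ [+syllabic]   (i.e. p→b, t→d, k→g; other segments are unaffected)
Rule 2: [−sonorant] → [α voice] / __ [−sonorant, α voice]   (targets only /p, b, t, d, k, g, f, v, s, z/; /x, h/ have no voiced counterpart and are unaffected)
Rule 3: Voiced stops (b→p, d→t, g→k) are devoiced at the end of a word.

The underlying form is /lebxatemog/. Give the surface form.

Rule 1 (intervocalic voicing): /t/ is a voiceless stop between vowels /a/ and /e/, so it voices to [d]. /lebxatemog/ → lebxademog.
Rule 2 (regressive voicing assimilation): /b/ precedes the voiceless obstruent /x/, so it devoices to [p] by assimilation. /lebxademog/ → lepxademog.
Rule 3 (final devoicing): /g/ is a voiced stop in word-final position, so it devoices to [k]. /lepxademog/ → lepxademok.

lepxademok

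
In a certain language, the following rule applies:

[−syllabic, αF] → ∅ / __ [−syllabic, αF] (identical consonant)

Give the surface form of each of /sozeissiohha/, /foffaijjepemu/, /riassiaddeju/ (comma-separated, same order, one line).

sozeisioha, fofaijepemu, riasiadeju

/sozeissiohha/: /ss/ is a geminate; the first /s/ deletes. /hh/ is a geminate; the first /h/ deletes. → [sozeisioha].
/foffaijjepemu/: /ff/ is a geminate; the first /f/ deletes. /jj/ is a geminate; the first /j/ deletes. → [fofaijepemu].
/riassiaddeju/: /ss/ is a geminate; the first /s/ deletes. /dd/ is a geminate; the first /d/ deletes. → [riasiadeju].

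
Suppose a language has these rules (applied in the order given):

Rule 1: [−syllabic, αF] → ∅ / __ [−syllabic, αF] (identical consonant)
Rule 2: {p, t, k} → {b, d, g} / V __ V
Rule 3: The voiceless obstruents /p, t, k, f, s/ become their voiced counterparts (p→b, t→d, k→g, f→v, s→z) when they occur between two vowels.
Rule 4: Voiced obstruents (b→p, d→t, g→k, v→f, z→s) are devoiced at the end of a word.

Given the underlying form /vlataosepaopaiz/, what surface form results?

Rule 1 (degemination): no segment meets the environment; /vlataosepaopaiz/ is unchanged.
Rule 2 (intervocalic voicing): /t/ is a voiceless stop between vowels /a/ and /a/, so it voices to [d]. /p/ is a voiceless stop between vowels /e/ and /a/, so it voices to [b]. /p/ is a voiceless stop between vowels /o/ and /a/, so it voices to [b]. /vlataosepaopaiz/ → vladaosebaobaiz.
Rule 3 (intervocalic voicing): /s/ is a voiceless obstruent between vowels /o/ and /e/, so it voices to [z]. /vladaosebaobaiz/ → vladaozebaobaiz.
Rule 4 (final devoicing): /z/ is a voiced obstruent in word-final position, so it devoices to [s]. /vladaozebaobaiz/ → vladaozebaobais.

vladaozebaobais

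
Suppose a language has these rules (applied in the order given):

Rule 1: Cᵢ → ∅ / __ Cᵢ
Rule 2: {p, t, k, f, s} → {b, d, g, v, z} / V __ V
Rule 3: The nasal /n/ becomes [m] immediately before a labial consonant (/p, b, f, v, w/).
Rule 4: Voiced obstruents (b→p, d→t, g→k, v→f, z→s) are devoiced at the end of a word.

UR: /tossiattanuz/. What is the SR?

toziadanus

Rule 1 (degemination): /ss/ is a geminate; the first /s/ deletes. /tt/ is a geminate; the first /t/ deletes. /tossiattanuz/ → tosiatanuz.
Rule 2 (intervocalic voicing): /s/ is a voiceless obstruent between vowels /o/ and /i/, so it voices to [z]. /t/ is a voiceless obstruent between vowels /a/ and /a/, so it voices to [d]. /tosiatanuz/ → toziadanuz.
Rule 3 (nasal place assimilation): no segment meets the environment; /toziadanuz/ is unchanged.
Rule 4 (final devoicing): /z/ is a voiced obstruent in word-final position, so it devoices to [s]. /toziadanuz/ → toziadanus.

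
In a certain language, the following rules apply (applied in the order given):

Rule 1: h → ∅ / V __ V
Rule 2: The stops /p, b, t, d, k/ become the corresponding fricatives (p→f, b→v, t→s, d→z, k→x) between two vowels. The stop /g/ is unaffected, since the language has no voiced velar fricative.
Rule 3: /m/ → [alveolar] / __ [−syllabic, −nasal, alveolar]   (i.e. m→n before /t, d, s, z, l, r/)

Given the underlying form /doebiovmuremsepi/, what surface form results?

doeviovmurensefi

Rule 1 (intervocalic h-deletion): no segment meets the environment; /doebiovmuremsepi/ is unchanged.
Rule 2 (intervocalic spirantization): /b/ is a stop between vowels /e/ and /i/, so it spirantizes to the fricative [v]. /p/ is a stop between vowels /e/ and /i/, so it spirantizes to the fricative [f]. /doebiovmuremsepi/ → doeviovmuremsefi.
Rule 3 (nasal place assimilation): /m/ precedes the alveolar consonant /s/, so it assimilates in place to [n]. /doeviovmuremsefi/ → doeviovmurensefi.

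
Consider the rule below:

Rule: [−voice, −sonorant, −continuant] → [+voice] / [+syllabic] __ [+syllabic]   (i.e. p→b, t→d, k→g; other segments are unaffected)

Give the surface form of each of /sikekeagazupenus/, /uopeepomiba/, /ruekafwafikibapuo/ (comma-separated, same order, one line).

sigegeagazubenus, uobeebomiba, ruegafwafigibabuo

/sikekeagazupenus/: /k/ is a voiceless stop between vowels /i/ and /e/, so it voices to [g]. /k/ is a voiceless stop between vowels /e/ and /e/, so it voices to [g]. /p/ is a voiceless stop between vowels /u/ and /e/, so it voices to [b]. → [sigegeagazubenus].
/uopeepomiba/: /p/ is a voiceless stop between vowels /o/ and /e/, so it voices to [b]. /p/ is a voiceless stop between vowels /e/ and /o/, so it voices to [b]. → [uobeebomiba].
/ruekafwafikibapuo/: /k/ is a voiceless stop between vowels /e/ and /a/, so it voices to [g]. /k/ is a voiceless stop between vowels /i/ and /i/, so it voices to [g]. /p/ is a voiceless stop between vowels /a/ and /u/, so it voices to [b]. → [ruegafwafigibabuo].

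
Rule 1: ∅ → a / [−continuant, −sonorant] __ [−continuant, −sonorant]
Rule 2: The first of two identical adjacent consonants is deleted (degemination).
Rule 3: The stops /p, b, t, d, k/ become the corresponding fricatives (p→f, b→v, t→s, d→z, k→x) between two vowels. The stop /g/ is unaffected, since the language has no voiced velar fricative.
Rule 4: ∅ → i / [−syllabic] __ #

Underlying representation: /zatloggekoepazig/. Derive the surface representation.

Rule 1 (stop-cluster a-epenthesis): /g/ and /g/ form a stop–stop cluster, so [a] is inserted between them. /zatloggekoepazig/ → zatlogagekoepazig.
Rule 2 (degemination): no segment meets the environment; /zatlogagekoepazig/ is unchanged.
Rule 3 (intervocalic spirantization): /k/ is a stop between vowels /e/ and /o/, so it spirantizes to the fricative [x]. /p/ is a stop between vowels /e/ and /a/, so it spirantizes to the fricative [f]. /zatlogagekoepazig/ → zatlogagexoefazig.
Rule 4 (final i-epenthesis): the form ends in the consonant /g/, so [i] is inserted word-finally. /zatlogagexoefazig/ → zatlogagexoefazigi.

zatlogagexoefazigi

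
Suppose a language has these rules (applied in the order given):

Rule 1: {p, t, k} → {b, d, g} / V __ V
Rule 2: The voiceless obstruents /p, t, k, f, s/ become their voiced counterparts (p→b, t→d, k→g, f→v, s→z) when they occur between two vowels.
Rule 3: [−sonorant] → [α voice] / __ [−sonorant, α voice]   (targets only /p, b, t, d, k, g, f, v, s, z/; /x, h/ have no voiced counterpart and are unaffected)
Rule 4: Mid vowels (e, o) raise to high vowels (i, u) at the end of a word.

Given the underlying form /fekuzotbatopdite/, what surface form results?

Rule 1 (intervocalic voicing): /k/ is a voiceless stop between vowels /e/ and /u/, so it voices to [g]. /t/ is a voiceless stop between vowels /a/ and /o/, so it voices to [d]. /t/ is a voiceless stop between vowels /i/ and /e/, so it voices to [d]. /fekuzotbatopdite/ → feguzotbadopdide.
Rule 2 (intervocalic voicing): no segment meets the environment; /feguzotbadopdide/ is unchanged.
Rule 3 (regressive voicing assimilation): /t/ precedes the voiced obstruent /b/, so it voices to [d] by assimilation. /p/ precedes the voiced obstruent /d/, so it voices to [b] by assimilation. /feguzotbadopdide/ → feguzodbadobdide.
Rule 4 (final vowel raising): /e/ is a mid vowel in word-final position, so it raises to [i]. /feguzodbadobdide/ → feguzodbadobdidi.

feguzodbadobdidi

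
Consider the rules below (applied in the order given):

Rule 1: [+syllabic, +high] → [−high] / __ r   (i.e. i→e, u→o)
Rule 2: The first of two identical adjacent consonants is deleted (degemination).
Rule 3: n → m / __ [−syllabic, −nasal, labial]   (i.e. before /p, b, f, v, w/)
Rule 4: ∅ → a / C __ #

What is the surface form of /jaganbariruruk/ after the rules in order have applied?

jagambareroruka

Rule 1 (pre-rhotic lowering): /i/ is a high vowel immediately before /r/, so it lowers to [e]. /u/ is a high vowel immediately before /r/, so it lowers to [o]. /jaganbariruruk/ → jaganbareroruk.
Rule 2 (degemination): no segment meets the environment; /jaganbareroruk/ is unchanged.
Rule 3 (nasal place assimilation): /n/ precedes the labial consonant /b/, so it assimilates in place to [m]. /jaganbareroruk/ → jagambareroruk.
Rule 4 (final a-epenthesis): the form ends in the consonant /k/, so [a] is inserted word-finally. /jagambareroruk/ → jagambareroruka.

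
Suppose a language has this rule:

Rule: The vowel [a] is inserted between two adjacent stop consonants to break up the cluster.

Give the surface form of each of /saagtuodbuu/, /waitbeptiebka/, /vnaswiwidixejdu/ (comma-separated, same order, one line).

/saagtuodbuu/: /g/ and /t/ form a stop–stop cluster, so [a] is inserted between them. /d/ and /b/ form a stop–stop cluster, so [a] is inserted between them. → [saagatuodabuu].
/waitbeptiebka/: /t/ and /b/ form a stop–stop cluster, so [a] is inserted between them. /p/ and /t/ form a stop–stop cluster, so [a] is inserted between them. /b/ and /k/ form a stop–stop cluster, so [a] is inserted between them. → [waitabepatiebaka].
/vnaswiwidixejdu/: the rule's environment is not met; surfaces unchanged as [vnaswiwidixejdu].

saagatuodabuu, waitabepatiebaka, vnaswiwidixejdu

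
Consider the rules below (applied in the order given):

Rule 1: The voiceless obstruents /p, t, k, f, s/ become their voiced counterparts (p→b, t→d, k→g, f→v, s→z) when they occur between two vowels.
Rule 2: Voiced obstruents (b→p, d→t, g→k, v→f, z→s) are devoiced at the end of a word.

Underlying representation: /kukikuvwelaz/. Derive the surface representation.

Rule 1 (intervocalic voicing): /k/ is a voiceless obstruent between vowels /u/ and /i/, so it voices to [g]. /k/ is a voiceless obstruent between vowels /i/ and /u/, so it voices to [g]. /kukikuvwelaz/ → kugiguvwelaz.
Rule 2 (final devoicing): /z/ is a voiced obstruent in word-final position, so it devoices to [s]. /kugiguvwelaz/ → kugiguvwelas.

kugiguvwelas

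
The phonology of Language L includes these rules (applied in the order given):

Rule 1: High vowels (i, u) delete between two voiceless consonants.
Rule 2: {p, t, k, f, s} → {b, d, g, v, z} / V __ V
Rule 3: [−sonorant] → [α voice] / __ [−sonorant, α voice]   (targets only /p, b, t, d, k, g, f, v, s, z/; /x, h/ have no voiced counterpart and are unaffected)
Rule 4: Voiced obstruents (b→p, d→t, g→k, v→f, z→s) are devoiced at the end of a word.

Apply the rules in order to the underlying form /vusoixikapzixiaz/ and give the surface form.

Rule 1 (high vowel syncope): /i/ is a high vowel flanked by voiceless consonants /x/ and /k/, so it deletes. /vusoixikapzixiaz/ → vusoixkapzixiaz.
Rule 2 (intervocalic voicing): /s/ is a voiceless obstruent between vowels /u/ and /o/, so it voices to [z]. /vusoixkapzixiaz/ → vuzoixkapzixiaz.
Rule 3 (regressive voicing assimilation): /p/ precedes the voiced obstruent /z/, so it voices to [b] by assimilation. /vuzoixkapzixiaz/ → vuzoixkabzixiaz.
Rule 4 (final devoicing): /z/ is a voiced obstruent in word-final position, so it devoices to [s]. /vuzoixkabzixiaz/ → vuzoixkabzixias.

vuzoixkabzixias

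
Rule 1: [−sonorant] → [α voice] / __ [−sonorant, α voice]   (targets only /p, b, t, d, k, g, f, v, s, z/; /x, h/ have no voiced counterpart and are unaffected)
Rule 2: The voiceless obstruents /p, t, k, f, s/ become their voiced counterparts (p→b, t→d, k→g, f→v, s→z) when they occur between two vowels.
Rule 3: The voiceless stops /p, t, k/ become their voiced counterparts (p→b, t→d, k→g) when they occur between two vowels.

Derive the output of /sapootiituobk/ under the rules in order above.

saboodiiduopk

Rule 1 (regressive voicing assimilation): /b/ precedes the voiceless obstruent /k/, so it devoices to [p] by assimilation. /sapootiituobk/ → sapootiituopk.
Rule 2 (intervocalic voicing): /p/ is a voiceless obstruent between vowels /a/ and /o/, so it voices to [b]. /t/ is a voiceless obstruent between vowels /o/ and /i/, so it voices to [d]. /t/ is a voiceless obstruent between vowels /i/ and /u/, so it voices to [d]. /sapootiituopk/ → saboodiiduopk.
Rule 3 (intervocalic voicing): no segment meets the environment; /saboodiiduopk/ is unchanged.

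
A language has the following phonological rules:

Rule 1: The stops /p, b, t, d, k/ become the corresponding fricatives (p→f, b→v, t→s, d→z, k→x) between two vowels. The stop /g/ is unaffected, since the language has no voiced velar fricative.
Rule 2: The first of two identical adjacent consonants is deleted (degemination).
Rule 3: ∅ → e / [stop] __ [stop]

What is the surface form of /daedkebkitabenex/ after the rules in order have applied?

daedekebekisavenex

Rule 1 (intervocalic spirantization): /t/ is a stop between vowels /i/ and /a/, so it spirantizes to the fricative [s]. /b/ is a stop between vowels /a/ and /e/, so it spirantizes to the fricative [v]. /daedkebkitabenex/ → daedkebkisavenex.
Rule 2 (degemination): no segment meets the environment; /daedkebkisavenex/ is unchanged.
Rule 3 (stop-cluster e-epenthesis): /d/ and /k/ form a stop–stop cluster, so [e] is inserted between them. /b/ and /k/ form a stop–stop cluster, so [e] is inserted between them. /daedkebkisavenex/ → daedekebekisavenex.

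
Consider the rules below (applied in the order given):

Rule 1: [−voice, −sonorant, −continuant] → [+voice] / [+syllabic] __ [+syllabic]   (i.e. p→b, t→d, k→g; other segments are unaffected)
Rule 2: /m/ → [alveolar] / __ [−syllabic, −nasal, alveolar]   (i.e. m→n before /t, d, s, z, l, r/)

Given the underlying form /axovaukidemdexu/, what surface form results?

Rule 1 (intervocalic voicing): /k/ is a voiceless stop between vowels /u/ and /i/, so it voices to [g]. /axovaukidemdexu/ → axovaugidemdexu.
Rule 2 (nasal place assimilation): /m/ precedes the alveolar consonant /d/, so it assimilates in place to [n]. /axovaugidemdexu/ → axovaugidendexu.

axovaugidendexu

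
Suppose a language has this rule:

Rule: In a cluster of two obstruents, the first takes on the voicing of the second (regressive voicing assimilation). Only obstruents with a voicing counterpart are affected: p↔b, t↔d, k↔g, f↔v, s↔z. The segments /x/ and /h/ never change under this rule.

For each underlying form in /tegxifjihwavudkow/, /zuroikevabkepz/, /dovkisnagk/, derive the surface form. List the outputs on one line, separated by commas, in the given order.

/tegxifjihwavudkow/: /g/ precedes the voiceless obstruent /x/, so it devoices to [k] by assimilation. /d/ precedes the voiceless obstruent /k/, so it devoices to [t] by assimilation. → [tekxifjihwavutkow].
/zuroikevabkepz/: /b/ precedes the voiceless obstruent /k/, so it devoices to [p] by assimilation. /p/ precedes the voiced obstruent /z/, so it voices to [b] by assimilation. → [zuroikevapkebz].
/dovkisnagk/: /v/ precedes the voiceless obstruent /k/, so it devoices to [f] by assimilation. /g/ precedes the voiceless obstruent /k/, so it devoices to [k] by assimilation. → [dofkisnakk].

tekxifjihwavutkow, zuroikevapkebz, dofkisnakk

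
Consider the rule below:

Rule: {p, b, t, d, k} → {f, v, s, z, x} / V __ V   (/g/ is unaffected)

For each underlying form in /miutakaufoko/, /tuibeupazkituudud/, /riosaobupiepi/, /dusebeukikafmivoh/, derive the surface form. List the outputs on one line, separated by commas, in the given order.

miusaxaufoxo, tuiveufazkisuuzud, riosaovufiefi, duseveuxixafmivoh

/miutakaufoko/: /t/ is a stop between vowels /u/ and /a/, so it spirantizes to the fricative [s]. /k/ is a stop between vowels /a/ and /a/, so it spirantizes to the fricative [x]. /k/ is a stop between vowels /o/ and /o/, so it spirantizes to the fricative [x]. → [miusaxaufoxo].
/tuibeupazkituudud/: /b/ is a stop between vowels /i/ and /e/, so it spirantizes to the fricative [v]. /p/ is a stop between vowels /u/ and /a/, so it spirantizes to the fricative [f]. /t/ is a stop between vowels /i/ and /u/, so it spirantizes to the fricative [s]. /d/ is a stop between vowels /u/ and /u/, so it spirantizes to the fricative [z]. → [tuiveufazkisuuzud].
/riosaobupiepi/: /b/ is a stop between vowels /o/ and /u/, so it spirantizes to the fricative [v]. /p/ is a stop between vowels /u/ and /i/, so it spirantizes to the fricative [f]. /p/ is a stop between vowels /e/ and /i/, so it spirantizes to the fricative [f]. → [riosaovufiefi].
/dusebeukikafmivoh/: /b/ is a stop between vowels /e/ and /e/, so it spirantizes to the fricative [v]. /k/ is a stop between vowels /u/ and /i/, so it spirantizes to the fricative [x]. /k/ is a stop between vowels /i/ and /a/, so it spirantizes to the fricative [x]. → [duseveuxixafmivoh].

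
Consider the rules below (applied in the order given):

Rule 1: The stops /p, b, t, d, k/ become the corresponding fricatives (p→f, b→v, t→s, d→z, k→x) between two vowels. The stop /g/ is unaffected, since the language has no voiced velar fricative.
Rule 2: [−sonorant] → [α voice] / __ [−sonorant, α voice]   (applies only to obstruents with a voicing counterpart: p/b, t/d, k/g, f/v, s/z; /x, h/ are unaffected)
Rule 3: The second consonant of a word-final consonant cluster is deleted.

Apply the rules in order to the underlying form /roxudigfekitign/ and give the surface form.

roxuzikfexisig

Rule 1 (intervocalic spirantization): /d/ is a stop between vowels /u/ and /i/, so it spirantizes to the fricative [z]. /k/ is a stop between vowels /e/ and /i/, so it spirantizes to the fricative [x]. /t/ is a stop between vowels /i/ and /i/, so it spirantizes to the fricative [s]. /roxudigfekitign/ → roxuzigfexisign.
Rule 2 (regressive voicing assimilation): /g/ precedes the voiceless obstruent /f/, so it devoices to [k] by assimilation. /roxuzigfexisign/ → roxuzikfexisign.
Rule 3 (final cluster simplification): /n/ is the second consonant of a word-final cluster /gn/, so it deletes. /roxuzikfexisign/ → roxuzikfexisig.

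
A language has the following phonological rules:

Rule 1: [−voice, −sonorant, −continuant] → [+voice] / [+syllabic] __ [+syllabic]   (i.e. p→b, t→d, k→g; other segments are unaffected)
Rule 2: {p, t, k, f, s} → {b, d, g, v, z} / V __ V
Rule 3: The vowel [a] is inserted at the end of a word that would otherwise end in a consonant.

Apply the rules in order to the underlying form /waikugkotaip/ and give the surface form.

waigugkodaipa

Rule 1 (intervocalic voicing): /k/ is a voiceless stop between vowels /i/ and /u/, so it voices to [g]. /t/ is a voiceless stop between vowels /o/ and /a/, so it voices to [d]. /waikugkotaip/ → waigugkodaip.
Rule 2 (intervocalic voicing): no segment meets the environment; /waigugkodaip/ is unchanged.
Rule 3 (final a-epenthesis): the form ends in the consonant /p/, so [a] is inserted word-finally. /waigugkodaip/ → waigugkodaipa.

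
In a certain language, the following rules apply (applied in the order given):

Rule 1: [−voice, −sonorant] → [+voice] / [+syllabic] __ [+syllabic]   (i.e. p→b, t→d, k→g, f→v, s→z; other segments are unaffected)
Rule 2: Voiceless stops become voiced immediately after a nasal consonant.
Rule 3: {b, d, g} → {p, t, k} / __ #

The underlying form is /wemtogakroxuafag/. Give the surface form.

wemdogakroxuavak

Rule 1 (intervocalic voicing): /f/ is a voiceless obstruent between vowels /a/ and /a/, so it voices to [v]. /wemtogakroxuafag/ → wemtogakroxuavag.
Rule 2 (post-nasal voicing): /t/ is a voiceless stop immediately after the nasal /m/, so it voices to [d]. /wemtogakroxuavag/ → wemdogakroxuavag.
Rule 3 (final devoicing): /g/ is a voiced stop in word-final position, so it devoices to [k]. /wemdogakroxuavag/ → wemdogakroxuavak.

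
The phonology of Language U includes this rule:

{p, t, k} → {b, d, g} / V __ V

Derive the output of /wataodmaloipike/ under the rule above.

wadaodmaloibige

/t/ is a voiceless stop between vowels /a/ and /a/, so it voices to [d].
/p/ is a voiceless stop between vowels /i/ and /i/, so it voices to [b].
/k/ is a voiceless stop between vowels /i/ and /e/, so it voices to [g].
Surface form: [wadaodmaloibige].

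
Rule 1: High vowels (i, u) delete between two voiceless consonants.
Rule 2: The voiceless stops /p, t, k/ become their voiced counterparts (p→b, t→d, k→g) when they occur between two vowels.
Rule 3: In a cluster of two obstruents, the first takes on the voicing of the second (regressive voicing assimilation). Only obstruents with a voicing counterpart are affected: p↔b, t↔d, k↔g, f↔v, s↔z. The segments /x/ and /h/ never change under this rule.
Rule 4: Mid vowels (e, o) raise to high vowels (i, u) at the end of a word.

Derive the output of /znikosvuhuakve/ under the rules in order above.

znigozvuhuagvi

Rule 1 (high vowel syncope): no segment meets the environment; /znikosvuhuakve/ is unchanged.
Rule 2 (intervocalic voicing): /k/ is a voiceless stop between vowels /i/ and /o/, so it voices to [g]. /znikosvuhuakve/ → znigosvuhuakve.
Rule 3 (regressive voicing assimilation): /s/ precedes the voiced obstruent /v/, so it voices to [z] by assimilation. /k/ precedes the voiced obstruent /v/, so it voices to [g] by assimilation. /znigosvuhuakve/ → znigozvuhuagve.
Rule 4 (final vowel raising): /e/ is a mid vowel in word-final position, so it raises to [i]. /znigozvuhuagve/ → znigozvuhuagvi.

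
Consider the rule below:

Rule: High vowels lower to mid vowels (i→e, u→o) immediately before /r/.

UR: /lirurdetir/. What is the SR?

lerordeter

/i/ is a high vowel immediately before /r/, so it lowers to [e].
/u/ is a high vowel immediately before /r/, so it lowers to [o].
/i/ is a high vowel immediately before /r/, so it lowers to [e].
Surface form: [lerordeter].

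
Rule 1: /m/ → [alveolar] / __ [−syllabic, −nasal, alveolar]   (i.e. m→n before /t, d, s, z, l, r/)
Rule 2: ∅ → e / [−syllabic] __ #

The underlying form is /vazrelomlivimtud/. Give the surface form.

Rule 1 (nasal place assimilation): /m/ precedes the alveolar consonant /l/, so it assimilates in place to [n]. /m/ precedes the alveolar consonant /t/, so it assimilates in place to [n]. /vazrelomlivimtud/ → vazrelonlivintud.
Rule 2 (final e-epenthesis): the form ends in the consonant /d/, so [e] is inserted word-finally. /vazrelonlivintud/ → vazrelonlivintude.

vazrelonlivintude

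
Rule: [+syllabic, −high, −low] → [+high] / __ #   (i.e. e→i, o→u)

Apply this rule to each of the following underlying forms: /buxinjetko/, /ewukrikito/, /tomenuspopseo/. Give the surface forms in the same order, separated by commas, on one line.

buxinjetku, ewukrikitu, tomenuspopseu

/buxinjetko/: /o/ is a mid vowel in word-final position, so it raises to [u]. → [buxinjetku].
/ewukrikito/: /o/ is a mid vowel in word-final position, so it raises to [u]. → [ewukrikitu].
/tomenuspopseo/: /o/ is a mid vowel in word-final position, so it raises to [u]. → [tomenuspopseu].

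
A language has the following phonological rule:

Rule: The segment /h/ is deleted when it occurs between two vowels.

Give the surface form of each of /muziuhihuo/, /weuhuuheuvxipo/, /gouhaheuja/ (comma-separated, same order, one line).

muziuiuo, weuuueuvxipo, gouaeuja

/muziuhihuo/: /h/ occurs between vowels /u/ and /i/, so it deletes. /h/ occurs between vowels /i/ and /u/, so it deletes. → [muziuiuo].
/weuhuuheuvxipo/: /h/ occurs between vowels /u/ and /u/, so it deletes. /h/ occurs between vowels /u/ and /e/, so it deletes. → [weuuueuvxipo].
/gouhaheuja/: /h/ occurs between vowels /u/ and /a/, so it deletes. /h/ occurs between vowels /a/ and /e/, so it deletes. → [gouaeuja].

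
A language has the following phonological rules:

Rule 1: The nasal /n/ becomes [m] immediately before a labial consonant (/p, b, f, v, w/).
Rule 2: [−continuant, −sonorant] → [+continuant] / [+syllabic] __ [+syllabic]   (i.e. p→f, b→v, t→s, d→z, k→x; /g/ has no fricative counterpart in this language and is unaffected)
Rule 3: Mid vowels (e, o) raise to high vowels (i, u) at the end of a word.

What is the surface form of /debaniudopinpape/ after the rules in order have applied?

Rule 1 (nasal place assimilation): /n/ precedes the labial consonant /p/, so it assimilates in place to [m]. /debaniudopinpape/ → debaniudopimpape.
Rule 2 (intervocalic spirantization): /b/ is a stop between vowels /e/ and /a/, so it spirantizes to the fricative [v]. /d/ is a stop between vowels /u/ and /o/, so it spirantizes to the fricative [z]. /p/ is a stop between vowels /o/ and /i/, so it spirantizes to the fricative [f]. /p/ is a stop between vowels /a/ and /e/, so it spirantizes to the fricative [f]. /debaniudopimpape/ → devaniuzofimpafe.
Rule 3 (final vowel raising): /e/ is a mid vowel in word-final position, so it raises to [i]. /devaniuzofimpafe/ → devaniuzofimpafi.

devaniuzofimpafi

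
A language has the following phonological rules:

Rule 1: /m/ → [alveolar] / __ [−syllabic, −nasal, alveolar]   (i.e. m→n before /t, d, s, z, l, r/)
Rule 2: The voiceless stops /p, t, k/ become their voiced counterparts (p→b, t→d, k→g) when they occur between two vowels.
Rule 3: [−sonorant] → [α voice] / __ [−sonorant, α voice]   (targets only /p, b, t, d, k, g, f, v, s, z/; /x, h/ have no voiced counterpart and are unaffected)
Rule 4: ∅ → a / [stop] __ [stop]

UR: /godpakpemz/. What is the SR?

gotapakapenz

Rule 1 (nasal place assimilation): /m/ precedes the alveolar consonant /z/, so it assimilates in place to [n]. /godpakpemz/ → godpakpenz.
Rule 2 (intervocalic voicing): no segment meets the environment; /godpakpenz/ is unchanged.
Rule 3 (regressive voicing assimilation): /d/ precedes the voiceless obstruent /p/, so it devoices to [t] by assimilation. /godpakpenz/ → gotpakpenz.
Rule 4 (stop-cluster a-epenthesis): /t/ and /p/ form a stop–stop cluster, so [a] is inserted between them. /k/ and /p/ form a stop–stop cluster, so [a] is inserted between them. /gotpakpenz/ → gotapakapenz.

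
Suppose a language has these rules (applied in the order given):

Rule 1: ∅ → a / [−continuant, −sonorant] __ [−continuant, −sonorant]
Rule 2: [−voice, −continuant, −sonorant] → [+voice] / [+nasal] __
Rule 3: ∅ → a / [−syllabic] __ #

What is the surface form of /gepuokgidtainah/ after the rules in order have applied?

Rule 1 (stop-cluster a-epenthesis): /k/ and /g/ form a stop–stop cluster, so [a] is inserted between them. /d/ and /t/ form a stop–stop cluster, so [a] is inserted between them. /gepuokgidtainah/ → gepuokagidatainah.
Rule 2 (post-nasal voicing): no segment meets the environment; /gepuokagidatainah/ is unchanged.
Rule 3 (final a-epenthesis): the form ends in the consonant /h/, so [a] is inserted word-finally. /gepuokagidatainah/ → gepuokagidatainaha.

gepuokagidatainaha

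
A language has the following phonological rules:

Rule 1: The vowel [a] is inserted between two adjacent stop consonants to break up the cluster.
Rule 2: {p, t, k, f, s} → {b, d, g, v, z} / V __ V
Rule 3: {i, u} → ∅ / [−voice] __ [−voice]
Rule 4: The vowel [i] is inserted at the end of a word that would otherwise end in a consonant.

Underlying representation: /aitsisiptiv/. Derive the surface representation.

Rule 1 (stop-cluster a-epenthesis): /p/ and /t/ form a stop–stop cluster, so [a] is inserted between them. /aitsisiptiv/ → aitsisipativ.
Rule 2 (intervocalic voicing): /s/ is a voiceless obstruent between vowels /i/ and /i/, so it voices to [z]. /p/ is a voiceless obstruent between vowels /i/ and /a/, so it voices to [b]. /t/ is a voiceless obstruent between vowels /a/ and /i/, so it voices to [d]. /aitsisipativ/ → aitsizibadiv.
Rule 3 (high vowel syncope): no segment meets the environment; /aitsizibadiv/ is unchanged.
Rule 4 (final i-epenthesis): the form ends in the consonant /v/, so [i] is inserted word-finally. /aitsizibadiv/ → aitsizibadivi.

aitsizibadivi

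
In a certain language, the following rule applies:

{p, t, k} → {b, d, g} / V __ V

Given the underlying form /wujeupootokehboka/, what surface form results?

wujeuboodogehboga

/p/ is a voiceless stop between vowels /u/ and /o/, so it voices to [b].
/t/ is a voiceless stop between vowels /o/ and /o/, so it voices to [d].
/k/ is a voiceless stop between vowels /o/ and /e/, so it voices to [g].
/k/ is a voiceless stop between vowels /o/ and /a/, so it voices to [g].
Surface form: [wujeuboodogehboga].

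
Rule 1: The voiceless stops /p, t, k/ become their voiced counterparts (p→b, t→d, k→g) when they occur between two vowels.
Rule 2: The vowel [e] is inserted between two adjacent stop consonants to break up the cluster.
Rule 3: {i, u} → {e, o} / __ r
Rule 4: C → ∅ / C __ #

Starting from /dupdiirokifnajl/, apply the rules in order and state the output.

Rule 1 (intervocalic voicing): /k/ is a voiceless stop between vowels /o/ and /i/, so it voices to [g]. /dupdiirokifnajl/ → dupdiirogifnajl.
Rule 2 (stop-cluster e-epenthesis): /p/ and /d/ form a stop–stop cluster, so [e] is inserted between them. /dupdiirogifnajl/ → dupediirogifnajl.
Rule 3 (pre-rhotic lowering): /i/ is a high vowel immediately before /r/, so it lowers to [e]. /dupediirogifnajl/ → dupedierogifnajl.
Rule 4 (final cluster simplification): /l/ is the second consonant of a word-final cluster /jl/, so it deletes. /dupedierogifnajl/ → dupedierogifnaj.

dupedierogifnaj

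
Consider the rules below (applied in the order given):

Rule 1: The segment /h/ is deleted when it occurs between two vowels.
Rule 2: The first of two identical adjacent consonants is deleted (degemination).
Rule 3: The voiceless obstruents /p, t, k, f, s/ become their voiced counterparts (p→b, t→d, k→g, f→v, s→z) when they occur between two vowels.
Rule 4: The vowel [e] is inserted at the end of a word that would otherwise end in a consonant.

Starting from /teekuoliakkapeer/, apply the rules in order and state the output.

teeguoliagabeere

Rule 1 (intervocalic h-deletion): no segment meets the environment; /teekuoliakkapeer/ is unchanged.
Rule 2 (degemination): /kk/ is a geminate; the first /k/ deletes. /teekuoliakkapeer/ → teekuoliakapeer.
Rule 3 (intervocalic voicing): /k/ is a voiceless obstruent between vowels /e/ and /u/, so it voices to [g]. /k/ is a voiceless obstruent between vowels /a/ and /a/, so it voices to [g]. /p/ is a voiceless obstruent between vowels /a/ and /e/, so it voices to [b]. /teekuoliakapeer/ → teeguoliagabeer.
Rule 4 (final e-epenthesis): the form ends in the consonant /r/, so [e] is inserted word-finally. /teeguoliagabeer/ → teeguoliagabeere.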